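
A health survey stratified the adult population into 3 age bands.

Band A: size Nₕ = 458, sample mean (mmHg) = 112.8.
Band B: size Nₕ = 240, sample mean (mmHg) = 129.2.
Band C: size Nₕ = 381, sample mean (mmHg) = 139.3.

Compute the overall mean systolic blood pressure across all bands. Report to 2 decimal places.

N = 458 + 240 + 381 = 1079.
Weight each subgroup mean by Nₕ/N and sum.
Σ Nₕx̄ₕ = 458·112.8 + 240·129.2 + 381·139.3 = 51662.4 + 31008 + 53073.3 = 135743.7.
Divide by N: 135743.7 / 1079 = 125.8051... → 125.81.

125.81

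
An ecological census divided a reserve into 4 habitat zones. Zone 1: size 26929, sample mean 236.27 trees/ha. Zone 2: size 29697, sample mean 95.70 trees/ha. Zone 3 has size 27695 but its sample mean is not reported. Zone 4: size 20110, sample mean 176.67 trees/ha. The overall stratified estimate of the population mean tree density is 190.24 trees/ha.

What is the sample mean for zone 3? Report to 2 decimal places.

N = 26929 + 29697 + 27695 + 20110 = 104431.
Overall total = μ·N = 190.24·104431 = 19866953.44.
Subtract the known strata: 26929·236.27 + 29697·95.70 + 20110·176.67 = 12757351.43.
Remaining total for zone 3: 19866953.44 − 12757351.43 = 7109602.01.
Divide by its size: 7109602.01 / 27695 = 256.7107... → 256.71.

256.71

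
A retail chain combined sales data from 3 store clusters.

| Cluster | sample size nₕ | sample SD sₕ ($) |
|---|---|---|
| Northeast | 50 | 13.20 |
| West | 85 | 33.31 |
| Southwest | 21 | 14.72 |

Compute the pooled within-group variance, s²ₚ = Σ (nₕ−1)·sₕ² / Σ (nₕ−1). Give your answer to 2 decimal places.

Degrees of freedom: 49 + 84 + 20 = 153.
Σ(nₕ−1)sₕ² = 49·174.24 + 84·1109.5561 + 20·216.6784 = 106074.0404.
s²ₚ = 106074.0404 / 153 = 693.2944... → 693.29.

693.29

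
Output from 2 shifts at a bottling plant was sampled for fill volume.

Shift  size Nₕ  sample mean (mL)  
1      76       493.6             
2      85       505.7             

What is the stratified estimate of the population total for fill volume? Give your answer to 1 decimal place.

1: 76·493.6 = 37513.6
2: 85·505.7 = 42984.5
τ̂ = Σ Nₕx̄ₕ = 80498.1.

80498.1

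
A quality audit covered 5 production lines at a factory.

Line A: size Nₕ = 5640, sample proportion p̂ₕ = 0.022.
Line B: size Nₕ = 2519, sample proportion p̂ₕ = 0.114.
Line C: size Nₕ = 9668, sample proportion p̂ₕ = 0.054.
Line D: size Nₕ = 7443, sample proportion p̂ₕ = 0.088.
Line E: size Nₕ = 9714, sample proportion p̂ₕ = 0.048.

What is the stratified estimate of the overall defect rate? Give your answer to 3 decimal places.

0.059

Wₕ = Nₕ/N with N = 34984: 0.1612, 0.0720, 0.2764, 0.2128, 0.2777.
p̂_st = 0.1612·0.022 + 0.0720·0.114 + 0.2764·0.054 + 0.2128·0.088 + 0.2777·0.048 ≈ 0.05873... → 0.059.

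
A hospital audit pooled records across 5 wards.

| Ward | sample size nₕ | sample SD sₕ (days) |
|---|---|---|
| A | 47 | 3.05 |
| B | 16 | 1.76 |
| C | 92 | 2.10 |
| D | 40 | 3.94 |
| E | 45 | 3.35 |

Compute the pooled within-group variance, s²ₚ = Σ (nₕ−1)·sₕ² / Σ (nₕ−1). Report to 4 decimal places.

8.4038

A: (47−1)·3.05² = 46·9.3025 = 427.915
B: (16−1)·1.76² = 15·3.0976 = 46.464
C: (92−1)·2.10² = 91·4.41 = 401.31
D: (40−1)·3.94² = 39·15.5236 = 605.4204
E: (45−1)·3.35² = 44·11.2225 = 493.79
Numerator = 1974.8994; denominator = Σ(nₕ−1) = 235.
s²ₚ = 1974.8994/235 = 8.403827... → 8.4038.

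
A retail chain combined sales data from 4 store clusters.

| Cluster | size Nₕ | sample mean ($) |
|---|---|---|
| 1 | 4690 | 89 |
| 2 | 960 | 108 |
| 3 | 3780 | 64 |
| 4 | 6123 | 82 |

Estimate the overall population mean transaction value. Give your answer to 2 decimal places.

81.34

N = 4690 + 960 + 3780 + 6123 = 15553.
Weight each subgroup mean by Nₕ/N and sum.
Σ Nₕx̄ₕ = 4690·89 + 960·108 + 3780·64 + 6123·82 = 417410 + 103680 + 241920 + 502086 = 1265096.
Divide by N: 1265096 / 15553 = 81.3410... → 81.34.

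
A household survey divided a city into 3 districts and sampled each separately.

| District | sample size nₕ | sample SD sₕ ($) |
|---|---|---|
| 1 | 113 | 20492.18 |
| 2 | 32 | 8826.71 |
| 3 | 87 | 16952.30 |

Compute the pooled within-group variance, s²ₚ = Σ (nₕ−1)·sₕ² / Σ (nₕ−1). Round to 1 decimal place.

323851761.5

Degrees of freedom: 112 + 31 + 86 = 229.
Σ(nₕ−1)sₕ² = 112·419929441.1524 + 31·77910809.4241 + 86·287380475.29 = 74162053376.1559.
s²ₚ = 74162053376.1559 / 229 = 323851761.468... → 323851761.5.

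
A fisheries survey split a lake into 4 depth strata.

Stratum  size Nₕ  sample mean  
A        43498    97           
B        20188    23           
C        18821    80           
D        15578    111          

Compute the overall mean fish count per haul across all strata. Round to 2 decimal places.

x̄_st = (Σ Nₕx̄ₕ) / (Σ Nₕ) = (43498·97 + 20188·23 + 18821·80 + 15578·111) / 98085
= 7918468 / 98085 = 80.7307... → 80.73.

80.73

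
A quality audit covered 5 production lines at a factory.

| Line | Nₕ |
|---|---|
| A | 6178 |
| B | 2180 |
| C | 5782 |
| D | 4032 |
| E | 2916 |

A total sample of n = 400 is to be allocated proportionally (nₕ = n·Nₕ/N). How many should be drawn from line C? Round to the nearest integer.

Share of line C = 5782/21088 = 0.27418.
Allocate 400 × 0.27418 = 109.674... → 110.

110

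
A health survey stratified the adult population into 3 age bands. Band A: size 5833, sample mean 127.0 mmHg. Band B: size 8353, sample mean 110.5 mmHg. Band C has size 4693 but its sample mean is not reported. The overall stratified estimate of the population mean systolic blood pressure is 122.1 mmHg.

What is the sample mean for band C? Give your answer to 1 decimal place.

136.7

N = 5833 + 8353 + 4693 = 18879.
Overall total = μ·N = 122.1·18879 = 2305125.9.
Subtract the known strata: 5833·127.0 + 8353·110.5 = 1663797.5.
Remaining total for band C: 2305125.9 − 1663797.5 = 641328.4.
Divide by its size: 641328.4 / 4693 = 136.656... → 136.7.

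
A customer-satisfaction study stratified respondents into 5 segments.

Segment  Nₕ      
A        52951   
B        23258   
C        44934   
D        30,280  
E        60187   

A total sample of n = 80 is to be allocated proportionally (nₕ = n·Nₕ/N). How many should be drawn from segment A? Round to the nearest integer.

Share of segment A = 52951/211610 = 0.25023.
Allocate 80 × 0.25023 = 20.018... → 20.

20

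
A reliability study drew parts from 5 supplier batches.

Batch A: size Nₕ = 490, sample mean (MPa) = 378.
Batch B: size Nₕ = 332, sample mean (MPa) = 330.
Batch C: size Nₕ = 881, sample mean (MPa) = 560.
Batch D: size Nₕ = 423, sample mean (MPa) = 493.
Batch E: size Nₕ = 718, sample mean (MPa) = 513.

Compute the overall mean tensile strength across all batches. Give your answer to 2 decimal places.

x̄_st = (Σ Nₕx̄ₕ) / (Σ Nₕ) = (490·378 + 332·330 + 881·560 + 423·493 + 718·513) / 2844
= 1365013 / 2844 = 479.9624... → 479.96.

479.96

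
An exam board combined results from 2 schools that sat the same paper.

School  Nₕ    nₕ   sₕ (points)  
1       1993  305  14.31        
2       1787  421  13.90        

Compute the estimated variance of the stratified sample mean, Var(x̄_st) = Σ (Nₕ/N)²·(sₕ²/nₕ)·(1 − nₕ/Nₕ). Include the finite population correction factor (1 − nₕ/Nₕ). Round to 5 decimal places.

0.23648

N = 3780; Wₕ = Nₕ/N.
school 1: (1993/3780)²·14.31²/305·(1 − 305/1993) = 0.15807951
school 2: (1787/3780)²·13.90²/421·(1 − 421/1787) = 0.07840417
Sum = 0.23648367 → 0.23648.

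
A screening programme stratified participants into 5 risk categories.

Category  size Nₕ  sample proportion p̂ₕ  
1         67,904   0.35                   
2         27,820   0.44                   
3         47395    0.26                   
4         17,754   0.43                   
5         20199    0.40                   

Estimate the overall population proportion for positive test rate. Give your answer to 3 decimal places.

N = 67904 + 27820 + 47395 + 17754 + 20199 = 181072.
Overall proportion = Σ (Nₕ/N)·p̂ₕ.
Σ Nₕp̂ₕ = 23766.4 + 12240.8 + 12322.7 + 7634.22 + 8079.6 = 64043.72.
64043.72 / 181072 = 0.35369... → 0.354.

0.354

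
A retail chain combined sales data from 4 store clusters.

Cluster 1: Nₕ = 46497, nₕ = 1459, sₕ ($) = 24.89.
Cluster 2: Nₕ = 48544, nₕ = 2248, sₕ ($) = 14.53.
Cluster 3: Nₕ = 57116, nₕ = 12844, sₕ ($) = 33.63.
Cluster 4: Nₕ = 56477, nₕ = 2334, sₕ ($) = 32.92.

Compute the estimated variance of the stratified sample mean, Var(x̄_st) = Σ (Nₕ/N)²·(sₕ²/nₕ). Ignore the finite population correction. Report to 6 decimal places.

N = 208634. Term for each stratum: Wₕ²sₕ²/nₕ.
Var(x̄_st) = 0.021089884 + 0.005084355 + 0.006599315 + 0.034024509 = 0.066798063 → 0.066798.

0.066798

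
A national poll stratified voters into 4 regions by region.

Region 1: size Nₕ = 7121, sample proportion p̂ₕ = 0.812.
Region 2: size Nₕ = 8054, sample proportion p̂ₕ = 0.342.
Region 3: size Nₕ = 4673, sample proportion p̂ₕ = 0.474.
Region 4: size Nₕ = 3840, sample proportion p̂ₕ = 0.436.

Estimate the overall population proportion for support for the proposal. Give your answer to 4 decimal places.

0.5246

N = 7121 + 8054 + 4673 + 3840 = 23688.
Overall proportion = Σ (Nₕ/N)·p̂ₕ.
Σ Nₕp̂ₕ = 5782.252 + 2754.468 + 2215.002 + 1674.24 = 12425.962.
12425.962 / 23688 = 0.524568... → 0.5246.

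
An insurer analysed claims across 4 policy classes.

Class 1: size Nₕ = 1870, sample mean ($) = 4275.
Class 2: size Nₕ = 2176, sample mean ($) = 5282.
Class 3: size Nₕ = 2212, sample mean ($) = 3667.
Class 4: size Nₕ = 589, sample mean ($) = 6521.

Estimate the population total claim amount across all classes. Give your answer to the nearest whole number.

31440155

Estimate total by summing Nₕ·x̄ₕ over strata.
1870·4275 + 2176·5282 + 2212·3667 + 589·6521 = 7994250 + 11493632 + 8111404 + 3840869 = 31440155.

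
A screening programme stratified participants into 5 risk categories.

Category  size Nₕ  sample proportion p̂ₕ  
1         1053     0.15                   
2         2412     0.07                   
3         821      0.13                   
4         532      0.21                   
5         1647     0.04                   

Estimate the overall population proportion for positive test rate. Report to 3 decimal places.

N = 1053 + 2412 + 821 + 532 + 1647 = 6465.
Overall proportion = Σ (Nₕ/N)·p̂ₕ.
Σ Nₕp̂ₕ = 157.95 + 168.84 + 106.73 + 111.72 + 65.88 = 611.12.
611.12 / 6465 = 0.09453... → 0.095.

0.095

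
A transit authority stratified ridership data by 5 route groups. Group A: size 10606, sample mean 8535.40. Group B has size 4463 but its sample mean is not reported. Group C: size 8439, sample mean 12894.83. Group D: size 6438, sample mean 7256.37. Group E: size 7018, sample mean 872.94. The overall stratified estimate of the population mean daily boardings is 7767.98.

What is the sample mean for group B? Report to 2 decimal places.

Σ Nₕx̄ₕ = N·μ, so 4463·x̄_B = 36964·7767.98 − (10606·8535.40 + 8439·12894.83 + 6438·7256.37 + 7018·872.94).
= 287135612.72 − 252188725.75 = 34946886.97.
x̄_B = 34946886.97 / 4463 = 7830.3578... → 7830.36.

7830.36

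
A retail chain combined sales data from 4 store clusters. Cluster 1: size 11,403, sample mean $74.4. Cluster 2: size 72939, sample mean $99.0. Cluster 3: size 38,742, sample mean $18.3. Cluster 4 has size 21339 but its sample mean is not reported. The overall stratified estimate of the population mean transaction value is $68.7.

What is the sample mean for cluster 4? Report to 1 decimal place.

Σ Nₕx̄ₕ = N·μ, so 21339·x̄_4 = 144423·68.7 − (11403·74.4 + 72939·99.0 + 38742·18.3).
= 9921860.1 − 8778322.8 = 1143537.3.
x̄_4 = 1143537.3 / 21339 = 53.589... → 53.6.

53.6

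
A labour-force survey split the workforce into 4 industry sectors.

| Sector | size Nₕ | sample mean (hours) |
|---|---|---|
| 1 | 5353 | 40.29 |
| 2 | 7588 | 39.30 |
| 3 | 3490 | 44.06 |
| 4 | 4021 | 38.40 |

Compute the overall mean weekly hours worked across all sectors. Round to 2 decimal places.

N = 20452; weights Wₕ = Nₕ/N = (0.2617, 0.3710, 0.1706, 0.1966).
x̄_st = Σ Wₕ·x̄ₕ = 0.2617·40.29 + 0.3710·39.30 + 0.1706·44.06 + 0.1966·38.40 ≈ 40.1944...
→ 40.19.

40.19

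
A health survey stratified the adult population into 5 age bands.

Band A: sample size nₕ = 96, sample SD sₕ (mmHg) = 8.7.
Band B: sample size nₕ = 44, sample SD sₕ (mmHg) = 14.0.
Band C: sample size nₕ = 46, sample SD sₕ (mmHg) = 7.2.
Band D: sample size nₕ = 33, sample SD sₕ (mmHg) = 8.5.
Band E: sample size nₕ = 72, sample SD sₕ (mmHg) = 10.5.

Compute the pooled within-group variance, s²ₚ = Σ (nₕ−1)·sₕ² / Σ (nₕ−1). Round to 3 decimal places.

98.221

Degrees of freedom: 95 + 43 + 45 + 32 + 71 = 286.
Σ(nₕ−1)sₕ² = 95·75.69 + 43·196 + 45·51.84 + 32·72.25 + 71·110.25 = 28091.1.
s²ₚ = 28091.1 / 286 = 98.22063... → 98.221.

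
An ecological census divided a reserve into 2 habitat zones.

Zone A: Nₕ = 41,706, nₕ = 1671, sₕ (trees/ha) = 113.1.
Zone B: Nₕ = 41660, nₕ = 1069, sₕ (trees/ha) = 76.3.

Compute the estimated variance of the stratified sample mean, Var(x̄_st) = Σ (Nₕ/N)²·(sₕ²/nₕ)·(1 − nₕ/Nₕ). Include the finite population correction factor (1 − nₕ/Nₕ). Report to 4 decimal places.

3.1642

N = 83366. Term for each stratum: Wₕ²sₕ²/nₕ·(1−nₕ/Nₕ).
Var(x̄_st) = 1.8391163 + 1.3250811 = 3.1641974 → 3.1642.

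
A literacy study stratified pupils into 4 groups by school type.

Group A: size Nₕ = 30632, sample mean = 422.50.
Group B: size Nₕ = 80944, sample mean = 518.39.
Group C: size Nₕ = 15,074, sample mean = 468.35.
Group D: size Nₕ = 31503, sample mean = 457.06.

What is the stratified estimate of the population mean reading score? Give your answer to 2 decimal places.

N = 30632 + 80944 + 15074 + 31503 = 158153.
The stratified mean weights each stratum mean by its population share Nₕ/N.
Σ Nₕx̄ₕ = 30632·422.50 + 80944·518.39 + 15074·468.35 + 31503·457.06 = 12942020 + 41960560.16 + 7059907.9 + 14398761.18 = 76361249.24.
Divide by N: 76361249.24 / 158153 = 482.8315... → 482.83.

482.83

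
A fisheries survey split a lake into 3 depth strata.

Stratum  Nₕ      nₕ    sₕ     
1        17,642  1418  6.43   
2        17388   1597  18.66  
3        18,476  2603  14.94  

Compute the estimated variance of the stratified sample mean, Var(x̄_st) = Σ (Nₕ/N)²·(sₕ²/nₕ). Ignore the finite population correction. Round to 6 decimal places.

N = 53506. Term for each stratum: Wₕ²sₕ²/nₕ.
Var(x̄_st) = 0.003169833 + 0.023025690 + 0.010224403 = 0.036419926 → 0.036420.

0.036420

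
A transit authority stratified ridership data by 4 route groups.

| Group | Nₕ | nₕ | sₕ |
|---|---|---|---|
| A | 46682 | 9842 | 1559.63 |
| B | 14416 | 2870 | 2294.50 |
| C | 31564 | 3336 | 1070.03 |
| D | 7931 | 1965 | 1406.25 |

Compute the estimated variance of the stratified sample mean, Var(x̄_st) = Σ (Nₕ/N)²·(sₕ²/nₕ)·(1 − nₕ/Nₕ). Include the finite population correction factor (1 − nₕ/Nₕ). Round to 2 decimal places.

107.10

N = 100593; Wₕ = Nₕ/N.
group A: (46682/100593)²·1559.63²/9842·(1 − 9842/46682) = 42.00426
group B: (14416/100593)²·2294.50²/2870·(1 − 2870/14416) = 30.17415
group C: (31564/100593)²·1070.03²/3336·(1 − 3336/31564) = 30.22056
group D: (7931/100593)²·1406.25²/1965·(1 − 1965/7931) = 4.70585
Sum = 107.10482 → 107.10.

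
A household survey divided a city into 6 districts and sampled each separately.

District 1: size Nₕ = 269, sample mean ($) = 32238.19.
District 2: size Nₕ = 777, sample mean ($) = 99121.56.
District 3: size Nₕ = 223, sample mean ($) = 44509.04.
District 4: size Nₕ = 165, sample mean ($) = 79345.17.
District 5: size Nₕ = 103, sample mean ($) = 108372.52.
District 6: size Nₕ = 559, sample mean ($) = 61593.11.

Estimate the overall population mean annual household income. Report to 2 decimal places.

x̄_st = (Σ Nₕx̄ₕ) / (Σ Nₕ) = (269·32238.19 + 777·99121.56 + 223·44509.04 + 165·79345.17 + 103·108372.52 + 559·61593.11) / 2096
= 154299912.25 / 2096 = 73616.3703... → 73616.37.

73616.37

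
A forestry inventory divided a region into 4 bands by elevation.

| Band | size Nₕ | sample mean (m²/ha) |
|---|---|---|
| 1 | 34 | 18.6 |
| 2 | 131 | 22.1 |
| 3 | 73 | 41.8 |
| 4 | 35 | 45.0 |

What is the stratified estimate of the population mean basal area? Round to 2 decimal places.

29.87

N = 273; weights Wₕ = Nₕ/N = (0.1245, 0.4799, 0.2674, 0.1282).
x̄_st = Σ Wₕ·x̄ₕ = 0.1245·18.6 + 0.4799·22.1 + 0.2674·41.8 + 0.1282·45.0 ≈ 29.8678...
→ 29.87.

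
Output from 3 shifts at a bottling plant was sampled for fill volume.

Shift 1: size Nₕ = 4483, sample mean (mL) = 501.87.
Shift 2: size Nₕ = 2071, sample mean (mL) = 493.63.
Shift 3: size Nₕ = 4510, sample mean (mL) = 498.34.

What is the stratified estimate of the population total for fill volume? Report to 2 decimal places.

5519704.34

1: 4483·501.87 = 2249883.21
2: 2071·493.63 = 1022307.73
3: 4510·498.34 = 2247513.4
τ̂ = Σ Nₕx̄ₕ = 5519704.34.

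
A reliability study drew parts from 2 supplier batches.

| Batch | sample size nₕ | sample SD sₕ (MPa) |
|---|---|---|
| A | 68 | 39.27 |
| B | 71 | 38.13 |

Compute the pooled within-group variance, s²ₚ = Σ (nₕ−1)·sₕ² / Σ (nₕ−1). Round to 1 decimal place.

1497.0

Degrees of freedom: 67 + 70 = 137.
Σ(nₕ−1)sₕ² = 67·1542.1329 + 70·1453.8969 = 205095.6873.
s²ₚ = 205095.6873 / 137 = 1497.049... → 1497.0.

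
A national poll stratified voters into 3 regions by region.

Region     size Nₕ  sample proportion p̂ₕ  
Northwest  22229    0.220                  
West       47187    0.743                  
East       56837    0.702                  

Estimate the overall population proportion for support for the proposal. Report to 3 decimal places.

0.632

N = 22229 + 47187 + 56837 = 126253.
Overall proportion = Σ (Nₕ/N)·p̂ₕ.
Σ Nₕp̂ₕ = 4890.38 + 35059.941 + 39899.574 = 79849.895.
79849.895 / 126253 = 0.63246... → 0.632.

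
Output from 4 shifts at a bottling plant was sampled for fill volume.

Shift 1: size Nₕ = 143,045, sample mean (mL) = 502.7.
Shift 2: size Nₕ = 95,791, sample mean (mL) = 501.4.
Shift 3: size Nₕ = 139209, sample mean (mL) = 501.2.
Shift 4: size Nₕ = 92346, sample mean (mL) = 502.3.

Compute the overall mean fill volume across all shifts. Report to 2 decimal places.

501.91

N = 143045 + 95791 + 139209 + 92346 = 470391.
Overall mean = Σ (Nₕ/N)·x̄ₕ — weight by population share, not a simple average.
Σ Nₕx̄ₕ = 143045·502.7 + 95791·501.4 + 139209·501.2 + 92346·502.3 = 71908721.5 + 48029607.4 + 69771550.8 + 46385395.8 = 236095275.5.
Divide by N: 236095275.5 / 470391 = 501.9128... → 501.91.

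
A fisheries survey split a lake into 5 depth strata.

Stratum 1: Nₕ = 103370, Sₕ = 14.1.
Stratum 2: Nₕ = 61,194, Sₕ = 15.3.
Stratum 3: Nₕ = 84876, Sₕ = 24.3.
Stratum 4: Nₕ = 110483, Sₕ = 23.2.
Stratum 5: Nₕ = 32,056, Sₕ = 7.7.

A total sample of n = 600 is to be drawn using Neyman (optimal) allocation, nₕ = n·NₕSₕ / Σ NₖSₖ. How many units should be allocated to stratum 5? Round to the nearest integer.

1: NₕSₕ = 103370·14.1 = 1457517
2: NₕSₕ = 61194·15.3 = 936268.2
3: NₕSₕ = 84876·24.3 = 2062486.8
4: NₕSₕ = 110483·23.2 = 2563205.6
5: NₕSₕ = 32056·7.7 = 246831.2
Σ NₕSₕ = 7266308.8.
n_5 = 600·246831.2/7266308.8 = 20.382... → 20.

20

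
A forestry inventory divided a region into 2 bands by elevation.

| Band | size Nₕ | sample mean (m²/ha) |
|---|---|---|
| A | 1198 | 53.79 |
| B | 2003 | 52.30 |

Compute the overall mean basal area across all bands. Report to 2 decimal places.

52.86

N = 1198 + 2003 = 3201.
Overall mean = Σ (Nₕ/N)·x̄ₕ — weight by population share, not a simple average.
Σ Nₕx̄ₕ = 1198·53.79 + 2003·52.30 = 64440.42 + 104756.9 = 169197.32.
Divide by N: 169197.32 / 3201 = 52.8576... → 52.86.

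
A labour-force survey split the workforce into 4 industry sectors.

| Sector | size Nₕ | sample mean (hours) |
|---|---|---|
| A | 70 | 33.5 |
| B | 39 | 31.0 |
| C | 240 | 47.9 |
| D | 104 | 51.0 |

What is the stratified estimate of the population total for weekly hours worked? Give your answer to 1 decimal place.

20354.0

Population total = Σ Nₕ·x̄ₕ (each stratum's size times its mean).
70·33.5 + 39·31.0 + 240·47.9 + 104·51.0 = 2345 + 1209 + 11496 + 5304 = 20354.0.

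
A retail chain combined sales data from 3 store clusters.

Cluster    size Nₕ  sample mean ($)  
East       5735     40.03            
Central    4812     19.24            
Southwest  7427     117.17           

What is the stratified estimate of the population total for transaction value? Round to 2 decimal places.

1192376.52

Estimate total by summing Nₕ·x̄ₕ over strata.
5735·40.03 + 4812·19.24 + 7427·117.17 = 229572.05 + 92582.88 + 870221.59 = 1192376.52.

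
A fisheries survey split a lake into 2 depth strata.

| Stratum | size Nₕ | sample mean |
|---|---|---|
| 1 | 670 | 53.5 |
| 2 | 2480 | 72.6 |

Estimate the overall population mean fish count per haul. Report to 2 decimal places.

N = 670 + 2480 = 3150.
Weight each subgroup mean by Nₕ/N and sum.
Σ Nₕx̄ₕ = 670·53.5 + 2480·72.6 = 35845 + 180048 = 215893.
Divide by N: 215893 / 3150 = 68.5375... → 68.54.

68.54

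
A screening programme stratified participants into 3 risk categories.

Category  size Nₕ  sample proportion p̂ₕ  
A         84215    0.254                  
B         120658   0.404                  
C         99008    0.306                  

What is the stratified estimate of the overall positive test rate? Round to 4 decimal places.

Wₕ = Nₕ/N with N = 303881: 0.2771, 0.3971, 0.3258.
p̂_st = 0.2771·0.254 + 0.3971·0.404 + 0.3258·0.306 ≈ 0.330501... → 0.3305.

0.3305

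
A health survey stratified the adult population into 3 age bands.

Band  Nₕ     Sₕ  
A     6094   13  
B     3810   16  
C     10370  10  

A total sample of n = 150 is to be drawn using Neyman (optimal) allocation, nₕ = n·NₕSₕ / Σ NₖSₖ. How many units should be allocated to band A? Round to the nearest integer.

49

A: NₕSₕ = 6094·13 = 79222
B: NₕSₕ = 3810·16 = 60960
C: NₕSₕ = 10370·10 = 103700
Σ NₕSₕ = 243882.
n_A = 150·79222/243882 = 48.726... → 49.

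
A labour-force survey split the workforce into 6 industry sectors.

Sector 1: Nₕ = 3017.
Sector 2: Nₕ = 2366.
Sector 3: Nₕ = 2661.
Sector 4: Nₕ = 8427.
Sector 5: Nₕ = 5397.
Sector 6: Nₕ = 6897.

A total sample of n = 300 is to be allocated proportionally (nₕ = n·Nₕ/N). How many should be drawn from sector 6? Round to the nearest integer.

N = 3017 + 2366 + 2661 + 8427 + 5397 + 6897 = 28765.
n_6 = 300·6897/28765 = 71.931... → 72.

72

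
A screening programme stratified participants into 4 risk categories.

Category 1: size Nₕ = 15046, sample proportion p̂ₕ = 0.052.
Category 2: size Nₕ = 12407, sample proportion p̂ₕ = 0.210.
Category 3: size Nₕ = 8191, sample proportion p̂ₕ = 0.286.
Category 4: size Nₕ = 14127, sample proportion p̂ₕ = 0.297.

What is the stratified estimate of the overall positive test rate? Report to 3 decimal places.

N = 15046 + 12407 + 8191 + 14127 = 49771.
Overall proportion = Σ (Nₕ/N)·p̂ₕ.
Σ Nₕp̂ₕ = 782.392 + 2605.47 + 2342.626 + 4195.719 = 9926.207.
9926.207 / 49771 = 0.19944... → 0.199.

0.199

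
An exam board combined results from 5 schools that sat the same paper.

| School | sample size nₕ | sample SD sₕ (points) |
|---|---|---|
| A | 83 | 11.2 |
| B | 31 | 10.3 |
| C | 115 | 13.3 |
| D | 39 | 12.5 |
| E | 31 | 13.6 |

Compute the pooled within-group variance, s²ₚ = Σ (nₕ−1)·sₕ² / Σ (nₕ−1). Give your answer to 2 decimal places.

153.47

Degrees of freedom: 82 + 30 + 114 + 38 + 30 = 294.
Σ(nₕ−1)sₕ² = 82·125.44 + 30·106.09 + 114·176.89 + 38·156.25 + 30·184.96 = 45120.54.
s²ₚ = 45120.54 / 294 = 153.4712... → 153.47.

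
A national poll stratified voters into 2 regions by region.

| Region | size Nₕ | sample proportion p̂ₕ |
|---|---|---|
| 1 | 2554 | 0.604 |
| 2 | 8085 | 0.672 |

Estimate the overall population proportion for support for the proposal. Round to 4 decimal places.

N = 2554 + 8085 = 10639.
Overall proportion = Σ (Nₕ/N)·p̂ₕ.
Σ Nₕp̂ₕ = 1542.616 + 5433.12 = 6975.736.
6975.736 / 10639 = 0.655676... → 0.6557.

0.6557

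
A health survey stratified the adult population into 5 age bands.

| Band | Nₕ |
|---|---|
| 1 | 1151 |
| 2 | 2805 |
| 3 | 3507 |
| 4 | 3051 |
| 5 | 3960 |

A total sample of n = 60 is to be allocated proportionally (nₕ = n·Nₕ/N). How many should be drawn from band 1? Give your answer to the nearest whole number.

N = 1151 + 2805 + 3507 + 3051 + 3960 = 14474.
n_1 = 60·1151/14474 = 4.771... → 5.

5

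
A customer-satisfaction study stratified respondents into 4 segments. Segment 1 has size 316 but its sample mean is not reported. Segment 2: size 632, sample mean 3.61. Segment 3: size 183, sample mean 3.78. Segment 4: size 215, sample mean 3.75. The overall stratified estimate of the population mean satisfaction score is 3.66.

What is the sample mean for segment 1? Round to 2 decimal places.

3.63

N = 316 + 632 + 183 + 215 = 1346.
Overall total = μ·N = 3.66·1346 = 4926.36.
Subtract the known strata: 632·3.61 + 183·3.78 + 215·3.75 = 3779.51.
Remaining total for segment 1: 4926.36 − 3779.51 = 1146.85.
Divide by its size: 1146.85 / 316 = 3.6293... → 3.63.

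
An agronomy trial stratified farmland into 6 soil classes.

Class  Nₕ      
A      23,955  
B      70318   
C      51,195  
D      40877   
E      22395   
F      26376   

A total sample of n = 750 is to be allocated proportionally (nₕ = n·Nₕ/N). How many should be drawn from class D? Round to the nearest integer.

Share of class D = 40877/235116 = 0.17386.
Allocate 750 × 0.17386 = 130.394... → 130.

130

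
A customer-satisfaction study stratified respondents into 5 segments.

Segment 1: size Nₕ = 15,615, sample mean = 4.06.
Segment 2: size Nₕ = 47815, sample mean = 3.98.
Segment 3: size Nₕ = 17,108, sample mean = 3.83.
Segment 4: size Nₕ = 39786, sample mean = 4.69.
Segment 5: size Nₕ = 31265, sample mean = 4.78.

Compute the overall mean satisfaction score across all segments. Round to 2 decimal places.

4.32

x̄_st = (Σ Nₕx̄ₕ) / (Σ Nₕ) = (15615·4.06 + 47815·3.98 + 17108·3.83 + 39786·4.69 + 31265·4.78) / 151589
= 655267.28 / 151589 = 4.3227... → 4.32.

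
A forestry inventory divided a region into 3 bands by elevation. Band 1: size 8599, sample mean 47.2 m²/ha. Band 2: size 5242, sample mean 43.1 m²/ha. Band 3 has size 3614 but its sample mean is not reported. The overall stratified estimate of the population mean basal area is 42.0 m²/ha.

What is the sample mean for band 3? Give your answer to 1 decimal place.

28.0

N = 8599 + 5242 + 3614 = 17455.
Overall total = μ·N = 42.0·17455 = 733110.
Subtract the known strata: 8599·47.2 + 5242·43.1 = 631803.
Remaining total for band 3: 733110 − 631803 = 101307.
Divide by its size: 101307 / 3614 = 28.032... → 28.0.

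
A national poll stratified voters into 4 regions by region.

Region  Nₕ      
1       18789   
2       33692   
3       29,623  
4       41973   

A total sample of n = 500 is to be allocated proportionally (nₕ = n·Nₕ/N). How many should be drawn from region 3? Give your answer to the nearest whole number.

119

N = 18789 + 33692 + 29623 + 41973 = 124077.
n_3 = 500·29623/124077 = 119.373... → 119.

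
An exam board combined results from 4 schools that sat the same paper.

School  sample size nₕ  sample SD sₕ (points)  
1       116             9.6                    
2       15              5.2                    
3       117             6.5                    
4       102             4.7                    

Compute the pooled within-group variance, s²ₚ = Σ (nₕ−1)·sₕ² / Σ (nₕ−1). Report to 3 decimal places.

1: (116−1)·9.6² = 115·92.16 = 10598.4
2: (15−1)·5.2² = 14·27.04 = 378.56
3: (117−1)·6.5² = 116·42.25 = 4901
4: (102−1)·4.7² = 101·22.09 = 2231.09
Numerator = 18109.05; denominator = Σ(nₕ−1) = 346.
s²ₚ = 18109.05/346 = 52.33829... → 52.338.

52.338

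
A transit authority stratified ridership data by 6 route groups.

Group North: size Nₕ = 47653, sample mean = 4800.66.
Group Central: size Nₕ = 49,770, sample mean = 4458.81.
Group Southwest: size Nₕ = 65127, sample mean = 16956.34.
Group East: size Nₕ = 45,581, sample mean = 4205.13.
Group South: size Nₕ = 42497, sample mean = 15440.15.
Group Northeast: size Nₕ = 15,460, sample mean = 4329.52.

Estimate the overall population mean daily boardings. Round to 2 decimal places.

9281.76

N = 266088; weights Wₕ = Nₕ/N = (0.1791, 0.1870, 0.2448, 0.1713, 0.1597, 0.0581).
x̄_st = Σ Wₕ·x̄ₕ = 0.1791·4800.66 + 0.1870·4458.81 + 0.2448·16956.34 + 0.1713·4205.13 + 0.1597·15440.15 + 0.0581·4329.52 ≈ 9281.7596...
→ 9281.76.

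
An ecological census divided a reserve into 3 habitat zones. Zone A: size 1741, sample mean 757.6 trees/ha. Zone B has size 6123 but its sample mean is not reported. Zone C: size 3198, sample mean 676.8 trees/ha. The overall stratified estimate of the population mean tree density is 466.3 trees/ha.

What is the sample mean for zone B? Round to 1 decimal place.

273.5

N = 1741 + 6123 + 3198 = 11062.
Overall total = μ·N = 466.3·11062 = 5158210.6.
Subtract the known strata: 1741·757.6 + 3198·676.8 = 3483388.
Remaining total for zone B: 5158210.6 − 3483388 = 1674822.6.
Divide by its size: 1674822.6 / 6123 = 273.530... → 273.5.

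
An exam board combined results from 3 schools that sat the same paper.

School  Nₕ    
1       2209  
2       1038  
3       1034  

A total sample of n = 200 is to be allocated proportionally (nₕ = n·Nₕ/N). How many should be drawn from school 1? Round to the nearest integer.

103

Share of school 1 = 2209/4281 = 0.51600.
Allocate 200 × 0.51600 = 103.200... → 103.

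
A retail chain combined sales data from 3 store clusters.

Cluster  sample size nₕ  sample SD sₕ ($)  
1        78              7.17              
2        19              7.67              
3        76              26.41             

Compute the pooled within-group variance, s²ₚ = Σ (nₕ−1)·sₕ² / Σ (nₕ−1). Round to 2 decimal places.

1: (78−1)·7.17² = 77·51.4089 = 3958.4853
2: (19−1)·7.67² = 18·58.8289 = 1058.9202
3: (76−1)·26.41² = 75·697.4881 = 52311.6075
Numerator = 57329.013; denominator = Σ(nₕ−1) = 170.
s²ₚ = 57329.013/170 = 337.2295... → 337.23.

337.23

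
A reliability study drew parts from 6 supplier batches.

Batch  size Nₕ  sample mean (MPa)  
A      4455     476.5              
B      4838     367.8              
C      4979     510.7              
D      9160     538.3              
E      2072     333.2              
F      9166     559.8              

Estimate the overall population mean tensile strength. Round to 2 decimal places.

496.03

N = 4455 + 4838 + 4979 + 9160 + 2072 + 9166 = 34670.
Weight each subgroup mean by Nₕ/N and sum.
Σ Nₕx̄ₕ = 4455·476.5 + 4838·367.8 + 4979·510.7 + 9160·538.3 + 2072·333.2 + 9166·559.8 = 2122807.5 + 1779416.4 + 2542775.3 + 4930828 + 690390.4 + 5131126.8 = 17197344.4.
Divide by N: 17197344.4 / 34670 = 496.0295... → 496.03.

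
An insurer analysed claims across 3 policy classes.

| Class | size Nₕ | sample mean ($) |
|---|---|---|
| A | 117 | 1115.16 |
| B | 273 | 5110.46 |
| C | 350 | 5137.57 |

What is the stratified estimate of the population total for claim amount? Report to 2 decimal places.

A: 117·1115.16 = 130473.72
B: 273·5110.46 = 1395155.58
C: 350·5137.57 = 1798149.5
τ̂ = Σ Nₕx̄ₕ = 3323778.80.

3323778.80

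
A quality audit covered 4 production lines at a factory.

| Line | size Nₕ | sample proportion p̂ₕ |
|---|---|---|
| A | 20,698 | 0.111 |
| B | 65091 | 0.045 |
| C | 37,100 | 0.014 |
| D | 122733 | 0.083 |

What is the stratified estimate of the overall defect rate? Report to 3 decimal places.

Wₕ = Nₕ/N with N = 245622: 0.0843, 0.2650, 0.1510, 0.4997.
p̂_st = 0.0843·0.111 + 0.2650·0.045 + 0.1510·0.014 + 0.4997·0.083 ≈ 0.06487... → 0.065.

0.065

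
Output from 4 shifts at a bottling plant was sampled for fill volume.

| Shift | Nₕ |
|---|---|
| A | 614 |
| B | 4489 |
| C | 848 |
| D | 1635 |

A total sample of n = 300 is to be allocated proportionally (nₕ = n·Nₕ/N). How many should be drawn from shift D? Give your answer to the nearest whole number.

Share of shift D = 1635/7586 = 0.21553.
Allocate 300 × 0.21553 = 64.659... → 65.

65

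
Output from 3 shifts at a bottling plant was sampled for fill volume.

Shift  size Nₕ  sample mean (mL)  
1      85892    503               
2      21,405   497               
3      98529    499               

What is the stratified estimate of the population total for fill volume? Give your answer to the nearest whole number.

Estimate total by summing Nₕ·x̄ₕ over strata.
85892·503 + 21405·497 + 98529·499 = 43203676 + 10638285 + 49165971 = 103007932.

103007932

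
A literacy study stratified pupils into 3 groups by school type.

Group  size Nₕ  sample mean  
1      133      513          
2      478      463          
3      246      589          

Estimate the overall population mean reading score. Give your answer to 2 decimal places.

506.93

x̄_st = (Σ Nₕx̄ₕ) / (Σ Nₕ) = (133·513 + 478·463 + 246·589) / 857
= 434437 / 857 = 506.9277... → 506.93.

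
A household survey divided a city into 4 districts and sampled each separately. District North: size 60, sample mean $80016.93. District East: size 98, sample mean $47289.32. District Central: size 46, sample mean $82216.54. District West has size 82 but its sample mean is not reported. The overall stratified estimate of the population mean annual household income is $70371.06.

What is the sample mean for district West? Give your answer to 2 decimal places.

84253.58

Σ Nₕx̄ₕ = N·μ, so 82·x̄_West = 286·70371.06 − (60·80016.93 + 98·47289.32 + 46·82216.54).
= 20126123.16 − 13217330 = 6908793.16.
x̄_West = 6908793.16 / 82 = 84253.5751... → 84253.58.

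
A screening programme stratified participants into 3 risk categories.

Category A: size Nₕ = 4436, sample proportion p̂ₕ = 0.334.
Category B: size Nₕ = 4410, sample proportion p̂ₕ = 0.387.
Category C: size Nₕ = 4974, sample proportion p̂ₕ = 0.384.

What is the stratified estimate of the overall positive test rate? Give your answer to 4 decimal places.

0.3689

N = 4436 + 4410 + 4974 = 13820.
Overall proportion = Σ (Nₕ/N)·p̂ₕ.
Σ Nₕp̂ₕ = 1481.624 + 1706.67 + 1910.016 = 5098.31.
5098.31 / 13820 = 0.368908... → 0.3689.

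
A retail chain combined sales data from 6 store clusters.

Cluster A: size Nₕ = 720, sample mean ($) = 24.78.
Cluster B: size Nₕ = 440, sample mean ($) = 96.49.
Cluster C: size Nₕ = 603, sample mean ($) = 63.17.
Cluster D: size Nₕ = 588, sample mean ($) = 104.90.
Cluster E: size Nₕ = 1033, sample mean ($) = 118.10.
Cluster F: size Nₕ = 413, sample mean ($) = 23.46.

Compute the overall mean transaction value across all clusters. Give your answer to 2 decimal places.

N = 3797; weights Wₕ = Nₕ/N = (0.1896, 0.1159, 0.1588, 0.1549, 0.2721, 0.1088).
x̄_st = Σ Wₕ·x̄ₕ = 0.1896·24.78 + 0.1159·96.49 + 0.1588·63.17 + 0.1549·104.90 + 0.2721·118.10 + 0.1088·23.46 ≈ 76.8386...
→ 76.84.

76.84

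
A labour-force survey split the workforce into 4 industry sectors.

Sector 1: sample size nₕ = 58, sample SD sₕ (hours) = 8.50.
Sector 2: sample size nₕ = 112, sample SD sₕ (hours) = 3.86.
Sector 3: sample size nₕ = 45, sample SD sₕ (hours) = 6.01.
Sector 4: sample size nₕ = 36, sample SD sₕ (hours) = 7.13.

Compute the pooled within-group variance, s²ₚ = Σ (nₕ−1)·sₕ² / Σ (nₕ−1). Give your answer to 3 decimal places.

Degrees of freedom: 57 + 111 + 44 + 35 = 247.
Σ(nₕ−1)sₕ² = 57·72.25 + 111·14.8996 + 44·36.1201 + 35·50.8369 = 9140.6815.
s²ₚ = 9140.6815 / 247 = 37.00681... → 37.007.

37.007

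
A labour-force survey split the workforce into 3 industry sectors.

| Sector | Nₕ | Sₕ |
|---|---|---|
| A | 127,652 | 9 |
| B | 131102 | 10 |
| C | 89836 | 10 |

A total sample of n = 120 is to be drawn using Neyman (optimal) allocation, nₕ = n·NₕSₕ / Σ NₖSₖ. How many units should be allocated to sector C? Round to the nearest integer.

32

A: NₕSₕ = 127652·9 = 1148868
B: NₕSₕ = 131102·10 = 1311020
C: NₕSₕ = 89836·10 = 898360
Σ NₕSₕ = 3358248.
n_C = 120·898360/3358248 = 32.101... → 32.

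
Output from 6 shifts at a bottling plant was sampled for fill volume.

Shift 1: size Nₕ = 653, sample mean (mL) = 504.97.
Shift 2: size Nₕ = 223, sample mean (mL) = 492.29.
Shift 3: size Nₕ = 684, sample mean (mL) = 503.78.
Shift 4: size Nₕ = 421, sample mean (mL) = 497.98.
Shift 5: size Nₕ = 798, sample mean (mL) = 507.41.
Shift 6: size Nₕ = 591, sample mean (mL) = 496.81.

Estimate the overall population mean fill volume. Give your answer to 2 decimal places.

502.16

N = 3370; weights Wₕ = Nₕ/N = (0.1938, 0.0662, 0.2030, 0.1249, 0.2368, 0.1754).
x̄_st = Σ Wₕ·x̄ₕ = 0.1938·504.97 + 0.0662·492.29 + 0.2030·503.78 + 0.1249·497.98 + 0.2368·507.41 + 0.1754·496.81 ≈ 502.1629...
→ 502.16.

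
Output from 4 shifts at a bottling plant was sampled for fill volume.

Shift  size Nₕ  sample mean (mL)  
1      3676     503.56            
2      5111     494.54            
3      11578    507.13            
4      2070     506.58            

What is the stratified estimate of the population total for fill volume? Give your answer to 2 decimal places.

11298852.24

Estimate total by summing Nₕ·x̄ₕ over strata.
3676·503.56 + 5111·494.54 + 11578·507.13 + 2070·506.58 = 1851086.56 + 2527593.94 + 5871551.14 + 1048620.6 = 11298852.24.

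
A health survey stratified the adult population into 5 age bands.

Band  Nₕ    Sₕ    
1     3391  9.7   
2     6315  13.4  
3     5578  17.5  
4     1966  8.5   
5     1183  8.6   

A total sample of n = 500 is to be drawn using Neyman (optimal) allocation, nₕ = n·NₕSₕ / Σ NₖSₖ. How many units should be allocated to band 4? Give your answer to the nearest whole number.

35

1: NₕSₕ = 3391·9.7 = 32892.7
2: NₕSₕ = 6315·13.4 = 84621
3: NₕSₕ = 5578·17.5 = 97615
4: NₕSₕ = 1966·8.5 = 16711
5: NₕSₕ = 1183·8.6 = 10173.8
Σ NₕSₕ = 242013.5.
n_4 = 500·16711/242013.5 = 34.525... → 35.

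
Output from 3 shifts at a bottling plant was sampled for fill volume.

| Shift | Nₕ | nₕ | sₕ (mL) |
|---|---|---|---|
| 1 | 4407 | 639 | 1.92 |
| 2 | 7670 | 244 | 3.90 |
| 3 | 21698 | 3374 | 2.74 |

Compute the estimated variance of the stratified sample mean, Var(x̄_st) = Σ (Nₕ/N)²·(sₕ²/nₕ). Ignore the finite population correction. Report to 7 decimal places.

0.0042313

N = 33775; Wₕ = Nₕ/N.
shift 1: (4407/33775)²·1.92²/639 = 0.0000982193
shift 2: (7670/33775)²·3.90²/244 = 0.0032146922
shift 3: (21698/33775)²·2.74²/3374 = 0.0009183426
Sum = 0.0042312542 → 0.0042313.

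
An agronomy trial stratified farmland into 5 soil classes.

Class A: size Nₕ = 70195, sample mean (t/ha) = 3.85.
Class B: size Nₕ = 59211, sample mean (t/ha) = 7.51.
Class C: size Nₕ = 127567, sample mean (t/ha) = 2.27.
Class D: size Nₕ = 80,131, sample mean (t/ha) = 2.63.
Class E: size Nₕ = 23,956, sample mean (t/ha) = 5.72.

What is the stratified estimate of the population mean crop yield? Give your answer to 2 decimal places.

N = 70195 + 59211 + 127567 + 80131 + 23956 = 361060.
Weight each subgroup mean by Nₕ/N and sum.
Σ Nₕx̄ₕ = 70195·3.85 + 59211·7.51 + 127567·2.27 + 80131·2.63 + 23956·5.72 = 270250.75 + 444674.61 + 289577.09 + 210744.53 + 137028.32 = 1352275.3.
Divide by N: 1352275.3 / 361060 = 3.7453... → 3.75.

3.75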